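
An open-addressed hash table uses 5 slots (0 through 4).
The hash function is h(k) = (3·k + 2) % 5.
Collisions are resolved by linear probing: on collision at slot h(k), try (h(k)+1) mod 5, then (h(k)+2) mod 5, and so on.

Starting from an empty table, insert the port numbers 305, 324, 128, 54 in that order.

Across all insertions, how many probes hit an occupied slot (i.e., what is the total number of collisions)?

1

305: h=2 => slot 2
324: h=4 => slot 4
128: h=1 => slot 1
54: h=4, probe 4,0 => slot 0
Table: [54, 128, 305, ∅, 324]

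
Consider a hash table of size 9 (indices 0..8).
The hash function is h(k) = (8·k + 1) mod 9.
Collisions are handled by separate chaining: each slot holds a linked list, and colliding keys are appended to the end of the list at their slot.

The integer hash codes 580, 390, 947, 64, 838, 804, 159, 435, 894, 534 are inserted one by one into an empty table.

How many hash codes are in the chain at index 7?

5

580 -> bucket 6
390 -> bucket 7
947 -> bucket 8
64 -> bucket 0
838 -> bucket 0 (collision)
804 -> bucket 7 (collision)
159 -> bucket 4
435 -> bucket 7 (collision)
894 -> bucket 7 (collision)
534 -> bucket 7 (collision)
Final buckets:
0: 64 -> 838
1: _
2: _
3: _
4: 159
5: _
6: 580
7: 390 -> 804 -> 435 -> 894 -> 534
8: 947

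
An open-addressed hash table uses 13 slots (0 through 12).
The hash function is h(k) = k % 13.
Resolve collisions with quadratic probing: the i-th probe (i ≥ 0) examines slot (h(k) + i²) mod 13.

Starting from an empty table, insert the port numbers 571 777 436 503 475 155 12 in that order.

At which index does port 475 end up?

Insert 571: h=12, slot 12 empty => index 12.
Insert 777: h=10, slot 10 empty => index 10.
Insert 436: h=7, slot 7 empty => index 7.
Insert 503: h=9, slot 9 empty => index 9.
Insert 475: h=7, slot 7 occupied => index 8.
Insert 155: h=12, slot 12 occupied => index 0.
Insert 12: h=12, slots 12,0 occupied => index 3.
Table: [155, ., ., 12, ., ., ., 436, 475, 503, 777, ., 571]

8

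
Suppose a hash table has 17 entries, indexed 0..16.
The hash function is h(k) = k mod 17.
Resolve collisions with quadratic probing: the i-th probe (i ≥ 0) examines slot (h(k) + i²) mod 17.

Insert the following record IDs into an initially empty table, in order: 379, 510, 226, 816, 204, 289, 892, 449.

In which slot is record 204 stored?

4

Insert 379: h=5, slot 5 empty => index 5.
Insert 510: h=0, slot 0 empty => index 0.
Insert 226: h=5, slot 5 occupied => index 6.
Insert 816: h=0, slot 0 occupied => index 1.
Insert 204: h=0, slots 0,1 occupied => index 4.
Insert 289: h=0, slots 0,1,4 occupied => index 9.
Insert 892: h=8, slot 8 empty => index 8.
Insert 449: h=7, slot 7 empty => index 7.
Table: [510, 816, ∅, ∅, 204, 379, 226, 449, 892, 289, ∅, ∅, ∅, ∅, ∅, ∅, ∅]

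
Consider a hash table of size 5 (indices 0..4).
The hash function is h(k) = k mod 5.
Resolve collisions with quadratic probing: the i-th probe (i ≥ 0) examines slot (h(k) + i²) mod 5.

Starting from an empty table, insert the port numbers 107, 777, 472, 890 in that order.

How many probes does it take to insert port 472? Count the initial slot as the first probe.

107 hashes to 2; slot 2 is free -> place at 2.
777 hashes to 2; 2 taken -> place at 3.
472 hashes to 2; 2,3 taken -> place at 1.
890 hashes to 0; slot 0 is free -> place at 0.
Table: [890, 472, 107, 777, -]

3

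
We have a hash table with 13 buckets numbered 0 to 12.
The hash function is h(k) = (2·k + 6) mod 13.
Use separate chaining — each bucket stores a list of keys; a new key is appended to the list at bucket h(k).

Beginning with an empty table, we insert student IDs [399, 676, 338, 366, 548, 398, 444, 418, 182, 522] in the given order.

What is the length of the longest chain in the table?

399 → bucket 11
676 → bucket 6
338 → bucket 6 (collision)
366 → bucket 10
548 → bucket 10 (collision)
398 → bucket 9
444 → bucket 10 (collision)
418 → bucket 10 (collision)
182 → bucket 6 (collision)
522 → bucket 10 (collision)
Final buckets:
0: —
1: —
2: —
3: —
4: —
5: —
6: 676 -> 338 -> 182
7: —
8: —
9: 398
10: 366 -> 548 -> 444 -> 418 -> 522
11: 399
12: —

5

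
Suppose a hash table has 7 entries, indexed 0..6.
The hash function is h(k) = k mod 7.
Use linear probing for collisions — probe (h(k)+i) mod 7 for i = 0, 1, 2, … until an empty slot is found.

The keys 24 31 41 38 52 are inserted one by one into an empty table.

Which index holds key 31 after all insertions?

4

24 hashes to 3; slot 3 is free -> place at 3.
31 hashes to 3; 3 taken -> place at 4.
41 hashes to 6; slot 6 is free -> place at 6.
38 hashes to 3; 3,4 taken -> place at 5.
52 hashes to 3; 3,4,5,6 taken -> place at 0.
Table: [52, ∅, ∅, 24, 31, 38, 41]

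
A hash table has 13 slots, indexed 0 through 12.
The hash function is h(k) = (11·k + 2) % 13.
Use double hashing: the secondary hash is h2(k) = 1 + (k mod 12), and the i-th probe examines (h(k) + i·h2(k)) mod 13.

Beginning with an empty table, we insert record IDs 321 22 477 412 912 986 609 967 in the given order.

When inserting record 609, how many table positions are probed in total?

2

321: h=10 → slot 10
22: h=10, h2=11, probe 10,8 → slot 8
477: h=10, h2=10, probe 10,7 → slot 7
412: h=10, h2=5, probe 10,2 → slot 2
912: h=11 → slot 11
986: h=6 → slot 6
609: h=6, h2=10, probe 6,3 → slot 3
967: h=5 → slot 5
Table: [—, —, 412, 609, —, 967, 986, 477, 22, —, 321, 912, —]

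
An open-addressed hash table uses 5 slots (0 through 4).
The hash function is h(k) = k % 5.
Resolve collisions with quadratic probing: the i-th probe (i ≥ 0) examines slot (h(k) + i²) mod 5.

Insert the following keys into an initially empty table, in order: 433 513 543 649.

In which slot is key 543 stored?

2

433: h=3 -> slot 3
513: h=3, probe 3,4 -> slot 4
543: h=3, probe 3,4,2 -> slot 2
649: h=4, probe 4,0 -> slot 0
Table: [649, -, 543, 433, 513]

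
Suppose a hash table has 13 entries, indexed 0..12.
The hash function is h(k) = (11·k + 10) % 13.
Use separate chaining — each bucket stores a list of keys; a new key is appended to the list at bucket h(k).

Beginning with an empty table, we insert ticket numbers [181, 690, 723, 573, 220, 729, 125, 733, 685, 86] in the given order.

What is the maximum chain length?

181 -> bucket 12
690 -> bucket 8
723 -> bucket 7
573 -> bucket 8 (collision)
220 -> bucket 12 (collision)
729 -> bucket 8 (collision)
125 -> bucket 7 (collision)
733 -> bucket 0
685 -> bucket 5
86 -> bucket 7 (collision)
Final buckets:
0: 733
1: -
2: -
3: -
4: -
5: 685
6: -
7: 723 -> 125 -> 86
8: 690 -> 573 -> 729
9: -
10: -
11: -
12: 181 -> 220

3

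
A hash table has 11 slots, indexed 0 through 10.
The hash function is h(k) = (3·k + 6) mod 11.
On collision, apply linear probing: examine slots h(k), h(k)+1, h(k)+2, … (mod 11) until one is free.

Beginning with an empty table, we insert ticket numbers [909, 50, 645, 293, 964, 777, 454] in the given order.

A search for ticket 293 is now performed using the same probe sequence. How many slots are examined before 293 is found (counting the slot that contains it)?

3

Insert 909: h=5, slot 5 empty → index 5.
Insert 50: h=2, slot 2 empty → index 2.
Insert 645: h=5, slot 5 occupied → index 6.
Insert 293: h=5, slots 5,6 occupied → index 7.
Insert 964: h=5, slots 5,6,7 occupied → index 8.
Insert 777: h=5, slots 5,6,7,8 occupied → index 9.
Insert 454: h=4, slot 4 empty → index 4.
Table: [—, —, 50, —, 454, 909, 645, 293, 964, 777, —]
Lookup 293: h=5, probe 5,6,7 → found at 7.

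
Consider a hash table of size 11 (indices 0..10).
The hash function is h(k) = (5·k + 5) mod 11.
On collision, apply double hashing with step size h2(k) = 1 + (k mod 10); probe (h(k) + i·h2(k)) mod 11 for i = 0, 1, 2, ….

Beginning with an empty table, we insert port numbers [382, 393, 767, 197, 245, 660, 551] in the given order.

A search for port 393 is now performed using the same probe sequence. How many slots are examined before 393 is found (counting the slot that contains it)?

Insert 382: h=1, slot 1 empty -> index 1.
Insert 393: h=1, h2=4, slot 1 occupied -> index 5.
Insert 767: h=1, h2=8, slot 1 occupied -> index 9.
Insert 197: h=0, slot 0 empty -> index 0.
Insert 245: h=9, h2=6, slot 9 occupied -> index 4.
Insert 660: h=5, h2=1, slot 5 occupied -> index 6.
Insert 551: h=10, slot 10 empty -> index 10.
Table: [197, 382, -, -, 245, 393, 660, -, -, 767, 551]
Lookup 393: h=1, h2=4, probe 1,5 → found at 5.

2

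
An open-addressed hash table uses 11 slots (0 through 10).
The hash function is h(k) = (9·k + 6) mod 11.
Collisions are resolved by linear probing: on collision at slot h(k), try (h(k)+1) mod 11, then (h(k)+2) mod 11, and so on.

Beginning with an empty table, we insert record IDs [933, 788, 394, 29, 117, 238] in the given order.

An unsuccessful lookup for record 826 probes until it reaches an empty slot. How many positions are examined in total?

4

Insert 933: h=10, slot 10 empty → index 10.
Insert 788: h=3, slot 3 empty → index 3.
Insert 394: h=10, slot 10 occupied → index 0.
Insert 29: h=3, slot 3 occupied → index 4.
Insert 117: h=3, slots 3,4 occupied → index 5.
Insert 238: h=3, slots 3,4,5 occupied → index 6.
Table: [394, _, _, 788, 29, 117, 238, _, _, _, 933]
Lookup 826: h=4, probe 4,5,6,7 → slot 7 empty, not found.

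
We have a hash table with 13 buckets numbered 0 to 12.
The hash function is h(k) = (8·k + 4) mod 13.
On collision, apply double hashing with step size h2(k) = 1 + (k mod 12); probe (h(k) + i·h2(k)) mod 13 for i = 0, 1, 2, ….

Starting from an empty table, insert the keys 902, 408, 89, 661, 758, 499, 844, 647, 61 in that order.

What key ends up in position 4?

902 hashes to 5; slot 5 is free → place at 5.
408 hashes to 5, h2=1; 5 taken → place at 6.
89 hashes to 1; slot 1 is free → place at 1.
661 hashes to 1, h2=2; 1 taken → place at 3.
758 hashes to 10; slot 10 is free → place at 10.
499 hashes to 5, h2=8; 5 taken → place at 0.
844 hashes to 9; slot 9 is free → place at 9.
647 hashes to 6, h2=12; 6,5 taken → place at 4.
61 hashes to 11; slot 11 is free → place at 11.
Table: [499, 89, ∅, 661, 647, 902, 408, ∅, ∅, 844, 758, 61, ∅]

647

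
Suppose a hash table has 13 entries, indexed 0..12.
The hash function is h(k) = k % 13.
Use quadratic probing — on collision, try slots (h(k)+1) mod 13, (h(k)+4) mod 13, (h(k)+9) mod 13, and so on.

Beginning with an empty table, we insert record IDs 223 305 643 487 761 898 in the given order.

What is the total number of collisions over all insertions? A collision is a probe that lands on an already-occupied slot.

223: h=2 -> slot 2
305: h=6 -> slot 6
643: h=6, probe 6,7 -> slot 7
487: h=6, probe 6,7,10 -> slot 10
761: h=7, probe 7,8 -> slot 8
898: h=1 -> slot 1
Table: [-, 898, 223, -, -, -, 305, 643, 761, -, 487, -, -]

4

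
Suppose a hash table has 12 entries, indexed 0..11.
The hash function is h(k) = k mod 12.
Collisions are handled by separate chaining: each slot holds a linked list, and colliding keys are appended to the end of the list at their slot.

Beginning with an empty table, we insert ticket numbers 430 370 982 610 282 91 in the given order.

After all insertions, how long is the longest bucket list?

4

Insert 430: h=10, bucket 10 empty → new chain.
Insert 370: h=10, bucket 10 nonempty → append to chain.
Insert 982: h=10, bucket 10 nonempty → append to chain.
Insert 610: h=10, bucket 10 nonempty → append to chain.
Insert 282: h=6, bucket 6 empty → new chain.
Insert 91: h=7, bucket 7 empty → new chain.
Final buckets:
0: _
1: _
2: _
3: _
4: _
5: _
6: 282
7: 91
8: _
9: _
10: 430 -> 370 -> 982 -> 610
11: _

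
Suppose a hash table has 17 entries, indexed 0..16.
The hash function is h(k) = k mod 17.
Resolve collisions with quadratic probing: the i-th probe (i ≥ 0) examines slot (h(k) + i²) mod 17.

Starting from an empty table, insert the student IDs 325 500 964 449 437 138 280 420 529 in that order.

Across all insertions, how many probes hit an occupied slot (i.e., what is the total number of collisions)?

8

325: h=2 => slot 2
500: h=7 => slot 7
964: h=12 => slot 12
449: h=7, probe 7,8 => slot 8
437: h=12, probe 12,13 => slot 13
138: h=2, probe 2,3 => slot 3
280: h=8, probe 8,9 => slot 9
420: h=12, probe 12,13,16 => slot 16
529: h=2, probe 2,3,6 => slot 6
Table: [∅, ∅, 325, 138, ∅, ∅, 529, 500, 449, 280, ∅, ∅, 964, 437, ∅, ∅, 420]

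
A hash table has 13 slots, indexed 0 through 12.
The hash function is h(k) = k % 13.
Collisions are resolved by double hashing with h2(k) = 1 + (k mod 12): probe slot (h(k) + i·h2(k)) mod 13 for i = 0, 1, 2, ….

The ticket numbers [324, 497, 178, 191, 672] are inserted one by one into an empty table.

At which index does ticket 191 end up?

324 hashes to 12; slot 12 is free => place at 12.
497 hashes to 3; slot 3 is free => place at 3.
178 hashes to 9; slot 9 is free => place at 9.
191 hashes to 9, h2=12; 9 taken => place at 8.
672 hashes to 9, h2=1; 9 taken => place at 10.
Table: [∅, ∅, ∅, 497, ∅, ∅, ∅, ∅, 191, 178, 672, ∅, 324]

8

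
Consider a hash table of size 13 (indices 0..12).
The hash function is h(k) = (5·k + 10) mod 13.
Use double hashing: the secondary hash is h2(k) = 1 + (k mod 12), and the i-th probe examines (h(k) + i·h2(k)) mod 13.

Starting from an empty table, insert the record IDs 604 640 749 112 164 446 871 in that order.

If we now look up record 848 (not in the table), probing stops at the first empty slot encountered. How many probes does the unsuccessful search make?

2

604 hashes to 1; slot 1 is free -> place at 1.
640 hashes to 12; slot 12 is free -> place at 12.
749 hashes to 11; slot 11 is free -> place at 11.
112 hashes to 11, h2=5; 11 taken -> place at 3.
164 hashes to 11, h2=9; 11 taken -> place at 7.
446 hashes to 4; slot 4 is free -> place at 4.
871 hashes to 10; slot 10 is free -> place at 10.
Table: [-, 604, -, 112, 446, -, -, 164, -, -, 871, 749, 640]
Lookup 848: h=12, h2=9, probe 12,8 → slot 8 empty, not found.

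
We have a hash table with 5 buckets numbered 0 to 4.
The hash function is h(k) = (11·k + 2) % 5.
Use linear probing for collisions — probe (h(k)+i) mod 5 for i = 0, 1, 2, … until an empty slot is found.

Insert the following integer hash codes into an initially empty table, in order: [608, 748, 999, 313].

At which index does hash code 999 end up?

608 hashes to 0; slot 0 is free => place at 0.
748 hashes to 0; 0 taken => place at 1.
999 hashes to 1; 1 taken => place at 2.
313 hashes to 0; 0,1,2 taken => place at 3.
Table: [608, 748, 999, 313, —]

2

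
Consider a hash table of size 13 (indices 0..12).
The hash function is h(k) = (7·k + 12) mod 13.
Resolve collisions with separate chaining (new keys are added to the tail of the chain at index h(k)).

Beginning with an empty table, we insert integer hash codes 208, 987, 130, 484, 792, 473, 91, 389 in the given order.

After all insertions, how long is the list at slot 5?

Insert 208: h=12, bucket 12 empty → new chain.
Insert 987: h=5, bucket 5 empty → new chain.
Insert 130: h=12, bucket 12 nonempty → append to chain.
Insert 484: h=7, bucket 7 empty → new chain.
Insert 792: h=5, bucket 5 nonempty → append to chain.
Insert 473: h=8, bucket 8 empty → new chain.
Insert 91: h=12, bucket 12 nonempty → append to chain.
Insert 389: h=5, bucket 5 nonempty → append to chain.
Final buckets:
0: -
1: -
2: -
3: -
4: -
5: 987 -> 792 -> 389
6: -
7: 484
8: 473
9: -
10: -
11: -
12: 208 -> 130 -> 91

3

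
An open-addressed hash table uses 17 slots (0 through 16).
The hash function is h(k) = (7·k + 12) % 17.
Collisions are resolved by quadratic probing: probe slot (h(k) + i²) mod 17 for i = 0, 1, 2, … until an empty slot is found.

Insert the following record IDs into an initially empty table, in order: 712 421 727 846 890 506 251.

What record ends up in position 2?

712 hashes to 15; slot 15 is free → place at 15.
421 hashes to 1; slot 1 is free → place at 1.
727 hashes to 1; 1 taken → place at 2.
846 hashes to 1; 1,2 taken → place at 5.
890 hashes to 3; slot 3 is free → place at 3.
506 hashes to 1; 1,2,5 taken → place at 10.
251 hashes to 1; 1,2,5,10 taken → place at 0.
Table: [251, 421, 727, 890, —, 846, —, —, —, —, 506, —, —, —, —, 712, —]

727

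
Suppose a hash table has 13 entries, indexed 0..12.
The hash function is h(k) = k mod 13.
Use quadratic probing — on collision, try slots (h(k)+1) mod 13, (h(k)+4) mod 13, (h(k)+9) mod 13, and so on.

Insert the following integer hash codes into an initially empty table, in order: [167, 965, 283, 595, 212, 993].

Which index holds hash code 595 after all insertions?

1

167 hashes to 11; slot 11 is free -> place at 11.
965 hashes to 3; slot 3 is free -> place at 3.
283 hashes to 10; slot 10 is free -> place at 10.
595 hashes to 10; 10,11 taken -> place at 1.
212 hashes to 4; slot 4 is free -> place at 4.
993 hashes to 5; slot 5 is free -> place at 5.
Table: [∅, 595, ∅, 965, 212, 993, ∅, ∅, ∅, ∅, 283, 167, ∅]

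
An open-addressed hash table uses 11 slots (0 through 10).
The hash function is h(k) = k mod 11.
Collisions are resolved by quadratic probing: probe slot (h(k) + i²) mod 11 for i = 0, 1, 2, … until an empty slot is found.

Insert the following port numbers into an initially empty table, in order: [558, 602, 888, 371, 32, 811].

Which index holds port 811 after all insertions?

Insert 558: h=8, slot 8 empty => index 8.
Insert 602: h=8, slot 8 occupied => index 9.
Insert 888: h=8, slots 8,9 occupied => index 1.
Insert 371: h=8, slots 8,9,1 occupied => index 6.
Insert 32: h=10, slot 10 empty => index 10.
Insert 811: h=8, slots 8,9,1,6 occupied => index 2.
Table: [., 888, 811, ., ., ., 371, ., 558, 602, 32]

2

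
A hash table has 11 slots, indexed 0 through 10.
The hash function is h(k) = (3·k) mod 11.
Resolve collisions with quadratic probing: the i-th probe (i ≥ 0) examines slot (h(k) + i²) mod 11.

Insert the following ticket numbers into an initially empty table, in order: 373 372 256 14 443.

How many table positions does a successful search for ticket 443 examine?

3

373: h=8 => slot 8
372: h=5 => slot 5
256: h=9 => slot 9
14: h=9, probe 9,10 => slot 10
443: h=9, probe 9,10,2 => slot 2
Table: [_, _, 443, _, _, 372, _, _, 373, 256, 14]
Lookup 443: h=9, probe 9,10,2 → found at 2.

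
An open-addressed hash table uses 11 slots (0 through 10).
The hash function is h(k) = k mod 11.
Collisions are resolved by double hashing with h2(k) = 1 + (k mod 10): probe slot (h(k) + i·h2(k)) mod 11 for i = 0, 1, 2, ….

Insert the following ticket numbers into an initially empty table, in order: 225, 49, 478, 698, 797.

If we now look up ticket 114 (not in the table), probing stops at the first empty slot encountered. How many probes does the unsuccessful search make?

2

225: h=5 -> slot 5
49: h=5, h2=10, probe 5,4 -> slot 4
478: h=5, h2=9, probe 5,3 -> slot 3
698: h=5, h2=9, probe 5,3,1 -> slot 1
797: h=5, h2=8, probe 5,2 -> slot 2
Table: [∅, 698, 797, 478, 49, 225, ∅, ∅, ∅, ∅, ∅]
Lookup 114: h=4, h2=5, probe 4,9 → slot 9 empty, not found.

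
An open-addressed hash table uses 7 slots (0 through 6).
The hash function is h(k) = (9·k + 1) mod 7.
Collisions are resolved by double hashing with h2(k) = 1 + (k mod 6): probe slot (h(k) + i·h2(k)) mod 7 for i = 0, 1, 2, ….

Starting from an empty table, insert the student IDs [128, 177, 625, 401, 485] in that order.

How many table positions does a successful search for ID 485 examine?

3

Insert 128: h=5, slot 5 empty → index 5.
Insert 177: h=5, h2=4, slot 5 occupied → index 2.
Insert 625: h=5, h2=2, slot 5 occupied → index 0.
Insert 401: h=5, h2=6, slot 5 occupied → index 4.
Insert 485: h=5, h2=6, slots 5,4 occupied → index 3.
Table: [625, -, 177, 485, 401, 128, -]
Lookup 485: h=5, h2=6, probe 5,4,3 → found at 3.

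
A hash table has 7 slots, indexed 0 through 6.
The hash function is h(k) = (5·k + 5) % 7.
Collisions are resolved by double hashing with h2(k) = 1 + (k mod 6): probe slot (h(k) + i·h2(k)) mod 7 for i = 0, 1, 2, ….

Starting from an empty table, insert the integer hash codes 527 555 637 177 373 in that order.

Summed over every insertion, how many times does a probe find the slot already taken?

5

Insert 527: h=1, slot 1 empty → index 1.
Insert 555: h=1, h2=4, slot 1 occupied → index 5.
Insert 637: h=5, h2=2, slot 5 occupied → index 0.
Insert 177: h=1, h2=4, slots 1,5 occupied → index 2.
Insert 373: h=1, h2=2, slot 1 occupied → index 3.
Table: [637, 527, 177, 373, _, 555, _]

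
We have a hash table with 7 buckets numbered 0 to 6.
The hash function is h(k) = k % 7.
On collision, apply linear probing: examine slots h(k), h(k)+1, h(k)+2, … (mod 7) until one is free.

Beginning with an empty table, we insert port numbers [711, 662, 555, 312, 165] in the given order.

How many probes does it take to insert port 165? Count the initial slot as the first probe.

4

711 hashes to 4; slot 4 is free -> place at 4.
662 hashes to 4; 4 taken -> place at 5.
555 hashes to 2; slot 2 is free -> place at 2.
312 hashes to 4; 4,5 taken -> place at 6.
165 hashes to 4; 4,5,6 taken -> place at 0.
Table: [165, -, 555, -, 711, 662, 312]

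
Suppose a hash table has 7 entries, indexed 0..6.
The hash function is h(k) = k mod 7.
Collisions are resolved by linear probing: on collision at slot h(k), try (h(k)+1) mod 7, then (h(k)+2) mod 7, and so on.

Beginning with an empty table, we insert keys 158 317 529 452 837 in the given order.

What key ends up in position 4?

158

158: h=4 -> slot 4
317: h=2 -> slot 2
529: h=4, probe 4,5 -> slot 5
452: h=4, probe 4,5,6 -> slot 6
837: h=4, probe 4,5,6,0 -> slot 0
Table: [837, ∅, 317, ∅, 158, 529, 452]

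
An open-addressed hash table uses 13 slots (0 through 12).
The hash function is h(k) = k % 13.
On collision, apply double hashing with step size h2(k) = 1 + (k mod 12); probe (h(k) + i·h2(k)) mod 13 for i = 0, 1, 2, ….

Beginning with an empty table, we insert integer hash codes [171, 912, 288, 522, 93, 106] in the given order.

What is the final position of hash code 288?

4

171: h=2 => slot 2
912: h=2, h2=1, probe 2,3 => slot 3
288: h=2, h2=1, probe 2,3,4 => slot 4
522: h=2, h2=7, probe 2,9 => slot 9
93: h=2, h2=10, probe 2,12 => slot 12
106: h=2, h2=11, probe 2,0 => slot 0
Table: [106, —, 171, 912, 288, —, —, —, —, 522, —, —, 93]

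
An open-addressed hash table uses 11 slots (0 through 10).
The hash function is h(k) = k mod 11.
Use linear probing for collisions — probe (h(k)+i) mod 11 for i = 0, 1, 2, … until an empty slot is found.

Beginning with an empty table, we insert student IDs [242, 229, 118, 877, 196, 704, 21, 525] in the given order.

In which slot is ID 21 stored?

3

Insert 242: h=0, slot 0 empty => index 0.
Insert 229: h=9, slot 9 empty => index 9.
Insert 118: h=8, slot 8 empty => index 8.
Insert 877: h=8, slots 8,9 occupied => index 10.
Insert 196: h=9, slots 9,10,0 occupied => index 1.
Insert 704: h=0, slots 0,1 occupied => index 2.
Insert 21: h=10, slots 10,0,1,2 occupied => index 3.
Insert 525: h=8, slots 8,9,10,0,1,2,3 occupied => index 4.
Table: [242, 196, 704, 21, 525, ∅, ∅, ∅, 118, 229, 877]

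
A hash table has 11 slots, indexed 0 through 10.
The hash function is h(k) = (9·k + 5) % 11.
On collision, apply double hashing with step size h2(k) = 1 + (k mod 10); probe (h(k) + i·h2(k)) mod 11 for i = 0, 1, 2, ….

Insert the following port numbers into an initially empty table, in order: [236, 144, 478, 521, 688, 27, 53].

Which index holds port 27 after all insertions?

0

Insert 236: h=6, slot 6 empty → index 6.
Insert 144: h=3, slot 3 empty → index 3.
Insert 478: h=6, h2=9, slot 6 occupied → index 4.
Insert 521: h=8, slot 8 empty → index 8.
Insert 688: h=4, h2=9, slot 4 occupied → index 2.
Insert 27: h=6, h2=8, slots 6,3 occupied → index 0.
Insert 53: h=9, slot 9 empty → index 9.
Table: [27, -, 688, 144, 478, -, 236, -, 521, 53, -]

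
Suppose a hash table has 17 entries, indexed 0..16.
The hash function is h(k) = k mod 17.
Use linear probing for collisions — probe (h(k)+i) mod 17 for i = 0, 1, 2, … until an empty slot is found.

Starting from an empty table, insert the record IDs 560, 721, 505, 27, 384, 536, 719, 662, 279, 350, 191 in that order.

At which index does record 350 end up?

13

Insert 560: h=16, slot 16 empty => index 16.
Insert 721: h=7, slot 7 empty => index 7.
Insert 505: h=12, slot 12 empty => index 12.
Insert 27: h=10, slot 10 empty => index 10.
Insert 384: h=10, slot 10 occupied => index 11.
Insert 536: h=9, slot 9 empty => index 9.
Insert 719: h=5, slot 5 empty => index 5.
Insert 662: h=16, slot 16 occupied => index 0.
Insert 279: h=7, slot 7 occupied => index 8.
Insert 350: h=10, slots 10,11,12 occupied => index 13.
Insert 191: h=4, slot 4 empty => index 4.
Table: [662, ., ., ., 191, 719, ., 721, 279, 536, 27, 384, 505, 350, ., ., 560]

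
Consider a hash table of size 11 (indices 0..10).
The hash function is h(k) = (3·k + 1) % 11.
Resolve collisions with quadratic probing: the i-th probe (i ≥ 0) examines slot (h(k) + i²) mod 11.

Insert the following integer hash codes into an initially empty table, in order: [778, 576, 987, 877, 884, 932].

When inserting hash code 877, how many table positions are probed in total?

Insert 778: h=3, slot 3 empty => index 3.
Insert 576: h=2, slot 2 empty => index 2.
Insert 987: h=3, slot 3 occupied => index 4.
Insert 877: h=3, slots 3,4 occupied => index 7.
Insert 884: h=2, slots 2,3 occupied => index 6.
Insert 932: h=3, slots 3,4,7 occupied => index 1.
Table: [∅, 932, 576, 778, 987, ∅, 884, 877, ∅, ∅, ∅]

3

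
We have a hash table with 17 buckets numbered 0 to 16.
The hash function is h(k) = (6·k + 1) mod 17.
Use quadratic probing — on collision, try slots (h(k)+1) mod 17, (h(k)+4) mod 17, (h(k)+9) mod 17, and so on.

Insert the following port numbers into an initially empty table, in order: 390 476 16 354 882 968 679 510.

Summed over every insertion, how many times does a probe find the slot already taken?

390 hashes to 12; slot 12 is free -> place at 12.
476 hashes to 1; slot 1 is free -> place at 1.
16 hashes to 12; 12 taken -> place at 13.
354 hashes to 0; slot 0 is free -> place at 0.
882 hashes to 6; slot 6 is free -> place at 6.
968 hashes to 12; 12,13 taken -> place at 16.
679 hashes to 12; 12,13,16 taken -> place at 4.
510 hashes to 1; 1 taken -> place at 2.
Table: [354, 476, 510, _, 679, _, 882, _, _, _, _, _, 390, 16, _, _, 968]

7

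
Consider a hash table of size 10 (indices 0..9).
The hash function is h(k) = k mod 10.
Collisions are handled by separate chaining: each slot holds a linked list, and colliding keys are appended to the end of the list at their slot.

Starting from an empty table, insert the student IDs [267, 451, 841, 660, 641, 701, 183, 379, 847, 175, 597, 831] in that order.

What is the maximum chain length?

Insert 267: h=7, bucket 7 empty -> new chain.
Insert 451: h=1, bucket 1 empty -> new chain.
Insert 841: h=1, bucket 1 nonempty -> append to chain.
Insert 660: h=0, bucket 0 empty -> new chain.
Insert 641: h=1, bucket 1 nonempty -> append to chain.
Insert 701: h=1, bucket 1 nonempty -> append to chain.
Insert 183: h=3, bucket 3 empty -> new chain.
Insert 379: h=9, bucket 9 empty -> new chain.
Insert 847: h=7, bucket 7 nonempty -> append to chain.
Insert 175: h=5, bucket 5 empty -> new chain.
Insert 597: h=7, bucket 7 nonempty -> append to chain.
Insert 831: h=1, bucket 1 nonempty -> append to chain.
Final buckets:
0: 660
1: 451 -> 841 -> 641 -> 701 -> 831
2: _
3: 183
4: _
5: 175
6: _
7: 267 -> 847 -> 597
8: _
9: 379

5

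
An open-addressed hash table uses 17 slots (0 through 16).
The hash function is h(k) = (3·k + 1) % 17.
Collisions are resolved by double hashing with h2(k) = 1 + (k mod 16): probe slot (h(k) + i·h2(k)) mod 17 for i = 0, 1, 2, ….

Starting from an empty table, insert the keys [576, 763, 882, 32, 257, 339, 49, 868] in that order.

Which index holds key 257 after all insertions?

576: h=12 → slot 12
763: h=12, h2=12, probe 12,7 → slot 7
882: h=12, h2=3, probe 12,15 → slot 15
32: h=12, h2=1, probe 12,13 → slot 13
257: h=7, h2=2, probe 7,9 → slot 9
339: h=15, h2=4, probe 15,2 → slot 2
49: h=12, h2=2, probe 12,14 → slot 14
868: h=4 → slot 4
Table: [., ., 339, ., 868, ., ., 763, ., 257, ., ., 576, 32, 49, 882, .]

9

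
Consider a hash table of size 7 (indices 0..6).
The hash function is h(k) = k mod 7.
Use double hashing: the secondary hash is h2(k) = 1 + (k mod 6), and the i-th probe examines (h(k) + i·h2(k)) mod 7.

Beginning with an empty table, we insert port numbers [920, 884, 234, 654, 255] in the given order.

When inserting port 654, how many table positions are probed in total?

920 hashes to 3; slot 3 is free => place at 3.
884 hashes to 2; slot 2 is free => place at 2.
234 hashes to 3, h2=1; 3 taken => place at 4.
654 hashes to 3, h2=1; 3,4 taken => place at 5.
255 hashes to 3, h2=4; 3 taken => place at 0.
Table: [255, _, 884, 920, 234, 654, _]

3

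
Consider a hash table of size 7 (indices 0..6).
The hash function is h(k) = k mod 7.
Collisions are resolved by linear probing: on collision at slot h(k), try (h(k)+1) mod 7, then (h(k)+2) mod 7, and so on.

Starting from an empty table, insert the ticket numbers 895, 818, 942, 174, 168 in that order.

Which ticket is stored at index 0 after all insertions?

895: h=6 => slot 6
818: h=6, probe 6,0 => slot 0
942: h=4 => slot 4
174: h=6, probe 6,0,1 => slot 1
168: h=0, probe 0,1,2 => slot 2
Table: [818, 174, 168, _, 942, _, 895]

818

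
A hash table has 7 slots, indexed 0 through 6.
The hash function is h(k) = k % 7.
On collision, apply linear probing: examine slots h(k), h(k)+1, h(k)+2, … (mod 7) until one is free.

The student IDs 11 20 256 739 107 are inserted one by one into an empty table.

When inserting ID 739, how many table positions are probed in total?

4

11: h=4 -> slot 4
20: h=6 -> slot 6
256: h=4, probe 4,5 -> slot 5
739: h=4, probe 4,5,6,0 -> slot 0
107: h=2 -> slot 2
Table: [739, _, 107, _, 11, 256, 20]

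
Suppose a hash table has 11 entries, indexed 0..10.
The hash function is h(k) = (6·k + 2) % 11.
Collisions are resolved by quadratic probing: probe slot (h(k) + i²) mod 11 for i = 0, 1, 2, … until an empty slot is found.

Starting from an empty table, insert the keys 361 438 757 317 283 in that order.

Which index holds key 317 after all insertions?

361: h=1 -> slot 1
438: h=1, probe 1,2 -> slot 2
757: h=1, probe 1,2,5 -> slot 5
317: h=1, probe 1,2,5,10 -> slot 10
283: h=6 -> slot 6
Table: [., 361, 438, ., ., 757, 283, ., ., ., 317]

10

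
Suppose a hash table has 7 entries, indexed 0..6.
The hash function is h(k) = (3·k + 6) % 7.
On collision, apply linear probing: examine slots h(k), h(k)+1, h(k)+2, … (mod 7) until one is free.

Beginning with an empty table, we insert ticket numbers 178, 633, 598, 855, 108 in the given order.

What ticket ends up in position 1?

Insert 178: h=1, slot 1 empty => index 1.
Insert 633: h=1, slot 1 occupied => index 2.
Insert 598: h=1, slots 1,2 occupied => index 3.
Insert 855: h=2, slots 2,3 occupied => index 4.
Insert 108: h=1, slots 1,2,3,4 occupied => index 5.
Table: [_, 178, 633, 598, 855, 108, _]

178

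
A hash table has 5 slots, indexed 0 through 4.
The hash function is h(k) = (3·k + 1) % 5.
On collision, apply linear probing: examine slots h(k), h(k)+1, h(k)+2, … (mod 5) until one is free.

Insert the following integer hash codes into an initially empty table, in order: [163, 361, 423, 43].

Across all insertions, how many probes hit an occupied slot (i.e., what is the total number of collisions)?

3

Insert 163: h=0, slot 0 empty -> index 0.
Insert 361: h=4, slot 4 empty -> index 4.
Insert 423: h=0, slot 0 occupied -> index 1.
Insert 43: h=0, slots 0,1 occupied -> index 2.
Table: [163, 423, 43, —, 361]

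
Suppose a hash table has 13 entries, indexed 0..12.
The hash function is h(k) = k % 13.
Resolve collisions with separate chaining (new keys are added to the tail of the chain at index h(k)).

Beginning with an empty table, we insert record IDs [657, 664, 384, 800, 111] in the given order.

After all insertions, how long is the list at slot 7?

Insert 657: h=7, bucket 7 empty -> new chain.
Insert 664: h=1, bucket 1 empty -> new chain.
Insert 384: h=7, bucket 7 nonempty -> append to chain.
Insert 800: h=7, bucket 7 nonempty -> append to chain.
Insert 111: h=7, bucket 7 nonempty -> append to chain.
Final buckets:
0: —
1: 664
2: —
3: —
4: —
5: —
6: —
7: 657 -> 384 -> 800 -> 111
8: —
9: —
10: —
11: —
12: —

4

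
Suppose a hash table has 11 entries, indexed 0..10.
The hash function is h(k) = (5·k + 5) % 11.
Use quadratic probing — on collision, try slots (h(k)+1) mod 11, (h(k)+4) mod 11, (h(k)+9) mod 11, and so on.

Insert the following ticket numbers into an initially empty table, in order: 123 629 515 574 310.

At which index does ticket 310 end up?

2

Insert 123: h=4, slot 4 empty => index 4.
Insert 629: h=4, slot 4 occupied => index 5.
Insert 515: h=6, slot 6 empty => index 6.
Insert 574: h=4, slots 4,5 occupied => index 8.
Insert 310: h=4, slots 4,5,8 occupied => index 2.
Table: [—, —, 310, —, 123, 629, 515, —, 574, —, —]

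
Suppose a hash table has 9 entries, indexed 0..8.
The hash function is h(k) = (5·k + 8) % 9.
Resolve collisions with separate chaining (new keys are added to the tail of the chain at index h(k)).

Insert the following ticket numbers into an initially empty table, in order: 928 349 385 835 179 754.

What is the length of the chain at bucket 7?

4

928 -> bucket 4
349 -> bucket 7
385 -> bucket 7 (collision)
835 -> bucket 7 (collision)
179 -> bucket 3
754 -> bucket 7 (collision)
Final buckets:
0: —
1: —
2: —
3: 179
4: 928
5: —
6: —
7: 349 -> 385 -> 835 -> 754
8: —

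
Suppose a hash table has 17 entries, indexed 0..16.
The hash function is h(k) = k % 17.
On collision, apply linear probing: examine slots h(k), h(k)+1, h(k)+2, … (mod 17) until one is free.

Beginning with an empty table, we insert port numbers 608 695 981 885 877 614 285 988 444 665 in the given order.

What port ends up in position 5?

Insert 608: h=13, slot 13 empty -> index 13.
Insert 695: h=15, slot 15 empty -> index 15.
Insert 981: h=12, slot 12 empty -> index 12.
Insert 885: h=1, slot 1 empty -> index 1.
Insert 877: h=10, slot 10 empty -> index 10.
Insert 614: h=2, slot 2 empty -> index 2.
Insert 285: h=13, slot 13 occupied -> index 14.
Insert 988: h=2, slot 2 occupied -> index 3.
Insert 444: h=2, slots 2,3 occupied -> index 4.
Insert 665: h=2, slots 2,3,4 occupied -> index 5.
Table: [_, 885, 614, 988, 444, 665, _, _, _, _, 877, _, 981, 608, 285, 695, _]

665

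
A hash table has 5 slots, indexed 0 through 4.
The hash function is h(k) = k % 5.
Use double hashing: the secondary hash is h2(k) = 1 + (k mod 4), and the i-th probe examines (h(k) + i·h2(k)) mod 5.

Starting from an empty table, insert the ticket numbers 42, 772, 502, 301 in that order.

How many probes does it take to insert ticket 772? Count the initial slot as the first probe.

42 hashes to 2; slot 2 is free -> place at 2.
772 hashes to 2, h2=1; 2 taken -> place at 3.
502 hashes to 2, h2=3; 2 taken -> place at 0.
301 hashes to 1; slot 1 is free -> place at 1.
Table: [502, 301, 42, 772, .]

2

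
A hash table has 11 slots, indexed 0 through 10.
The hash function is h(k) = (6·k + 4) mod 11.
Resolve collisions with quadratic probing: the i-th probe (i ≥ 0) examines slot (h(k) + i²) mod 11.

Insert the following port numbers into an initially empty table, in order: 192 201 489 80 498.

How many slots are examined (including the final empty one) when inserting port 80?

192 hashes to 1; slot 1 is free => place at 1.
201 hashes to 0; slot 0 is free => place at 0.
489 hashes to 1; 1 taken => place at 2.
80 hashes to 0; 0,1 taken => place at 4.
498 hashes to 0; 0,1,4 taken => place at 9.
Table: [201, 192, 489, _, 80, _, _, _, _, 498, _]

3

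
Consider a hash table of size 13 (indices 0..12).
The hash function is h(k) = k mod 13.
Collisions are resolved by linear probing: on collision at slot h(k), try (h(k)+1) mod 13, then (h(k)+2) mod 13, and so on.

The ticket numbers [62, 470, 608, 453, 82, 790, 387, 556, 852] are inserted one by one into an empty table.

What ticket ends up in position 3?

556

Insert 62: h=10, slot 10 empty → index 10.
Insert 470: h=2, slot 2 empty → index 2.
Insert 608: h=10, slot 10 occupied → index 11.
Insert 453: h=11, slot 11 occupied → index 12.
Insert 82: h=4, slot 4 empty → index 4.
Insert 790: h=10, slots 10,11,12 occupied → index 0.
Insert 387: h=10, slots 10,11,12,0 occupied → index 1.
Insert 556: h=10, slots 10,11,12,0,1,2 occupied → index 3.
Insert 852: h=7, slot 7 empty → index 7.
Table: [790, 387, 470, 556, 82, —, —, 852, —, —, 62, 608, 453]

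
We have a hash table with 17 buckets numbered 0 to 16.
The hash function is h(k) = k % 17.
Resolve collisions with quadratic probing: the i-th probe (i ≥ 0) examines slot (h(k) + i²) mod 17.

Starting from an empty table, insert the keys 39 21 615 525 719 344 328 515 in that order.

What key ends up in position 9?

328

39: h=5 => slot 5
21: h=4 => slot 4
615: h=3 => slot 3
525: h=15 => slot 15
719: h=5, probe 5,6 => slot 6
344: h=4, probe 4,5,8 => slot 8
328: h=5, probe 5,6,9 => slot 9
515: h=5, probe 5,6,9,14 => slot 14
Table: [-, -, -, 615, 21, 39, 719, -, 344, 328, -, -, -, -, 515, 525, -]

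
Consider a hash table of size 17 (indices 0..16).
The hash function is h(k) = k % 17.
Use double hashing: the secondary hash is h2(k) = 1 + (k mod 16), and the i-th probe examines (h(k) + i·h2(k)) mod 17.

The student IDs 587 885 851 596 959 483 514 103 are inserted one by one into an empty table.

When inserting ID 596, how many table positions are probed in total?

587 hashes to 9; slot 9 is free => place at 9.
885 hashes to 1; slot 1 is free => place at 1.
851 hashes to 1, h2=4; 1 taken => place at 5.
596 hashes to 1, h2=5; 1 taken => place at 6.
959 hashes to 7; slot 7 is free => place at 7.
483 hashes to 7, h2=4; 7 taken => place at 11.
514 hashes to 4; slot 4 is free => place at 4.
103 hashes to 1, h2=8; 1,9 taken => place at 0.
Table: [103, 885, —, —, 514, 851, 596, 959, —, 587, —, 483, —, —, —, —, —]

2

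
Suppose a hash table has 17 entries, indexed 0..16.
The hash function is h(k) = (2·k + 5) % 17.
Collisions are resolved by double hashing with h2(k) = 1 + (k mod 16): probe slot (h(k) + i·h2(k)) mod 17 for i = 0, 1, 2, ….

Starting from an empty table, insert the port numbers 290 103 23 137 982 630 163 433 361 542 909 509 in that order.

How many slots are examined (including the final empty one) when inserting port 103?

290: h=7 -> slot 7
103: h=7, h2=8, probe 7,15 -> slot 15
23: h=0 -> slot 0
137: h=7, h2=10, probe 7,0,10 -> slot 10
982: h=14 -> slot 14
630: h=7, h2=7, probe 7,14,4 -> slot 4
163: h=8 -> slot 8
433: h=4, h2=2, probe 4,6 -> slot 6
361: h=13 -> slot 13
542: h=1 -> slot 1
909: h=4, h2=14, probe 4,1,15,12 -> slot 12
509: h=3 -> slot 3
Table: [23, 542, -, 509, 630, -, 433, 290, 163, -, 137, -, 909, 361, 982, 103, -]

2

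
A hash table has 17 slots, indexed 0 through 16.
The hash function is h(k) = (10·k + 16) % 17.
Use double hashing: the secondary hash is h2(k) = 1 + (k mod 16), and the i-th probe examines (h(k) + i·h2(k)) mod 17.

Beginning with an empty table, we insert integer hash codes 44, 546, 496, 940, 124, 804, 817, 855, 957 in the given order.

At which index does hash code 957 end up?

Insert 44: h=14, slot 14 empty -> index 14.
Insert 546: h=2, slot 2 empty -> index 2.
Insert 496: h=12, slot 12 empty -> index 12.
Insert 940: h=15, slot 15 empty -> index 15.
Insert 124: h=15, h2=13, slot 15 occupied -> index 11.
Insert 804: h=15, h2=5, slot 15 occupied -> index 3.
Insert 817: h=9, slot 9 empty -> index 9.
Insert 855: h=15, h2=8, slot 15 occupied -> index 6.
Insert 957: h=15, h2=14, slots 15,12,9,6,3 occupied -> index 0.
Table: [957, ., 546, 804, ., ., 855, ., ., 817, ., 124, 496, ., 44, 940, .]

0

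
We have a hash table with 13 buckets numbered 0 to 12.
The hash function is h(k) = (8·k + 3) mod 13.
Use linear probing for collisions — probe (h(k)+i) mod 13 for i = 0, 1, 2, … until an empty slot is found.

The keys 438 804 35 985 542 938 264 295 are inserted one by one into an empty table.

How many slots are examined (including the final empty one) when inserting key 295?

438: h=10 => slot 10
804: h=0 => slot 0
35: h=10, probe 10,11 => slot 11
985: h=5 => slot 5
542: h=10, probe 10,11,12 => slot 12
938: h=6 => slot 6
264: h=9 => slot 9
295: h=10, probe 10,11,12,0,1 => slot 1
Table: [804, 295, ∅, ∅, ∅, 985, 938, ∅, ∅, 264, 438, 35, 542]

5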